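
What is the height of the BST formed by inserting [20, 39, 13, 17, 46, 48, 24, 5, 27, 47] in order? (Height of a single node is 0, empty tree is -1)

Insertion order: [20, 39, 13, 17, 46, 48, 24, 5, 27, 47]
Tree (level-order array): [20, 13, 39, 5, 17, 24, 46, None, None, None, None, None, 27, None, 48, None, None, 47]
Compute height bottom-up (empty subtree = -1):
  height(5) = 1 + max(-1, -1) = 0
  height(17) = 1 + max(-1, -1) = 0
  height(13) = 1 + max(0, 0) = 1
  height(27) = 1 + max(-1, -1) = 0
  height(24) = 1 + max(-1, 0) = 1
  height(47) = 1 + max(-1, -1) = 0
  height(48) = 1 + max(0, -1) = 1
  height(46) = 1 + max(-1, 1) = 2
  height(39) = 1 + max(1, 2) = 3
  height(20) = 1 + max(1, 3) = 4
Height = 4


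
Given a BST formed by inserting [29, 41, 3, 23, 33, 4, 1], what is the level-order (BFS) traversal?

Tree insertion order: [29, 41, 3, 23, 33, 4, 1]
Tree (level-order array): [29, 3, 41, 1, 23, 33, None, None, None, 4]
BFS from the root, enqueuing left then right child of each popped node:
  queue [29] -> pop 29, enqueue [3, 41], visited so far: [29]
  queue [3, 41] -> pop 3, enqueue [1, 23], visited so far: [29, 3]
  queue [41, 1, 23] -> pop 41, enqueue [33], visited so far: [29, 3, 41]
  queue [1, 23, 33] -> pop 1, enqueue [none], visited so far: [29, 3, 41, 1]
  queue [23, 33] -> pop 23, enqueue [4], visited so far: [29, 3, 41, 1, 23]
  queue [33, 4] -> pop 33, enqueue [none], visited so far: [29, 3, 41, 1, 23, 33]
  queue [4] -> pop 4, enqueue [none], visited so far: [29, 3, 41, 1, 23, 33, 4]
Result: [29, 3, 41, 1, 23, 33, 4]


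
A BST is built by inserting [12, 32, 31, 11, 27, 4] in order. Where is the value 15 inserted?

Starting tree (level order): [12, 11, 32, 4, None, 31, None, None, None, 27]
Insertion path: 12 -> 32 -> 31 -> 27
Result: insert 15 as left child of 27
Final tree (level order): [12, 11, 32, 4, None, 31, None, None, None, 27, None, 15]


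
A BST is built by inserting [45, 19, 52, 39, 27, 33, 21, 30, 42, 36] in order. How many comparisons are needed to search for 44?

Search path for 44: 45 -> 19 -> 39 -> 42
Found: False
Comparisons: 4


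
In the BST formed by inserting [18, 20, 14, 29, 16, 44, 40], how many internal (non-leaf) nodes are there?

Tree built from: [18, 20, 14, 29, 16, 44, 40]
Tree (level-order array): [18, 14, 20, None, 16, None, 29, None, None, None, 44, 40]
Rule: An internal node has at least one child.
Per-node child counts:
  node 18: 2 child(ren)
  node 14: 1 child(ren)
  node 16: 0 child(ren)
  node 20: 1 child(ren)
  node 29: 1 child(ren)
  node 44: 1 child(ren)
  node 40: 0 child(ren)
Matching nodes: [18, 14, 20, 29, 44]
Count of internal (non-leaf) nodes: 5


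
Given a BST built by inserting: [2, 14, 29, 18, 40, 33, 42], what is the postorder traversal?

Tree insertion order: [2, 14, 29, 18, 40, 33, 42]
Tree (level-order array): [2, None, 14, None, 29, 18, 40, None, None, 33, 42]
Postorder traversal: [18, 33, 42, 40, 29, 14, 2]


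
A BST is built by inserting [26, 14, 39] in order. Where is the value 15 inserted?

Starting tree (level order): [26, 14, 39]
Insertion path: 26 -> 14
Result: insert 15 as right child of 14
Final tree (level order): [26, 14, 39, None, 15]


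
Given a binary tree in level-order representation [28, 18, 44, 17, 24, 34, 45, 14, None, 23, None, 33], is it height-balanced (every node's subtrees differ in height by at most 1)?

Tree (level-order array): [28, 18, 44, 17, 24, 34, 45, 14, None, 23, None, 33]
Definition: a tree is height-balanced if, at every node, |h(left) - h(right)| <= 1 (empty subtree has height -1).
Bottom-up per-node check:
  node 14: h_left=-1, h_right=-1, diff=0 [OK], height=0
  node 17: h_left=0, h_right=-1, diff=1 [OK], height=1
  node 23: h_left=-1, h_right=-1, diff=0 [OK], height=0
  node 24: h_left=0, h_right=-1, diff=1 [OK], height=1
  node 18: h_left=1, h_right=1, diff=0 [OK], height=2
  node 33: h_left=-1, h_right=-1, diff=0 [OK], height=0
  node 34: h_left=0, h_right=-1, diff=1 [OK], height=1
  node 45: h_left=-1, h_right=-1, diff=0 [OK], height=0
  node 44: h_left=1, h_right=0, diff=1 [OK], height=2
  node 28: h_left=2, h_right=2, diff=0 [OK], height=3
All nodes satisfy the balance condition.
Result: Balanced


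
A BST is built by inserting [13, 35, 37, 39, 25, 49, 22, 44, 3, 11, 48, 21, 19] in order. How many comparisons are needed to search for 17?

Search path for 17: 13 -> 35 -> 25 -> 22 -> 21 -> 19
Found: False
Comparisons: 6


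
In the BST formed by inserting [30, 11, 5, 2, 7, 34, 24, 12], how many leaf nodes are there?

Tree built from: [30, 11, 5, 2, 7, 34, 24, 12]
Tree (level-order array): [30, 11, 34, 5, 24, None, None, 2, 7, 12]
Rule: A leaf has 0 children.
Per-node child counts:
  node 30: 2 child(ren)
  node 11: 2 child(ren)
  node 5: 2 child(ren)
  node 2: 0 child(ren)
  node 7: 0 child(ren)
  node 24: 1 child(ren)
  node 12: 0 child(ren)
  node 34: 0 child(ren)
Matching nodes: [2, 7, 12, 34]
Count of leaf nodes: 4


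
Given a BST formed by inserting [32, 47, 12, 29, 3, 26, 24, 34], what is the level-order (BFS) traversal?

Tree insertion order: [32, 47, 12, 29, 3, 26, 24, 34]
Tree (level-order array): [32, 12, 47, 3, 29, 34, None, None, None, 26, None, None, None, 24]
BFS from the root, enqueuing left then right child of each popped node:
  queue [32] -> pop 32, enqueue [12, 47], visited so far: [32]
  queue [12, 47] -> pop 12, enqueue [3, 29], visited so far: [32, 12]
  queue [47, 3, 29] -> pop 47, enqueue [34], visited so far: [32, 12, 47]
  queue [3, 29, 34] -> pop 3, enqueue [none], visited so far: [32, 12, 47, 3]
  queue [29, 34] -> pop 29, enqueue [26], visited so far: [32, 12, 47, 3, 29]
  queue [34, 26] -> pop 34, enqueue [none], visited so far: [32, 12, 47, 3, 29, 34]
  queue [26] -> pop 26, enqueue [24], visited so far: [32, 12, 47, 3, 29, 34, 26]
  queue [24] -> pop 24, enqueue [none], visited so far: [32, 12, 47, 3, 29, 34, 26, 24]
Result: [32, 12, 47, 3, 29, 34, 26, 24]


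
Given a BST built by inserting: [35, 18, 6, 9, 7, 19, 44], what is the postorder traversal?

Tree insertion order: [35, 18, 6, 9, 7, 19, 44]
Tree (level-order array): [35, 18, 44, 6, 19, None, None, None, 9, None, None, 7]
Postorder traversal: [7, 9, 6, 19, 18, 44, 35]


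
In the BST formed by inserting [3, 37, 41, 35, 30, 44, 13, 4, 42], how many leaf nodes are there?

Tree built from: [3, 37, 41, 35, 30, 44, 13, 4, 42]
Tree (level-order array): [3, None, 37, 35, 41, 30, None, None, 44, 13, None, 42, None, 4]
Rule: A leaf has 0 children.
Per-node child counts:
  node 3: 1 child(ren)
  node 37: 2 child(ren)
  node 35: 1 child(ren)
  node 30: 1 child(ren)
  node 13: 1 child(ren)
  node 4: 0 child(ren)
  node 41: 1 child(ren)
  node 44: 1 child(ren)
  node 42: 0 child(ren)
Matching nodes: [4, 42]
Count of leaf nodes: 2


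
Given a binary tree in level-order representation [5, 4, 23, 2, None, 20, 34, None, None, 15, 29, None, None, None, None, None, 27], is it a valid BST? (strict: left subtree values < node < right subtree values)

Level-order array: [5, 4, 23, 2, None, 20, 34, None, None, 15, 29, None, None, None, None, None, 27]
Validate using subtree bounds (lo, hi): at each node, require lo < value < hi,
then recurse left with hi=value and right with lo=value.
Preorder trace (stopping at first violation):
  at node 5 with bounds (-inf, +inf): OK
  at node 4 with bounds (-inf, 5): OK
  at node 2 with bounds (-inf, 4): OK
  at node 23 with bounds (5, +inf): OK
  at node 20 with bounds (5, 23): OK
  at node 15 with bounds (5, 20): OK
  at node 29 with bounds (20, 23): VIOLATION
Node 29 violates its bound: not (20 < 29 < 23).
Result: Not a valid BST


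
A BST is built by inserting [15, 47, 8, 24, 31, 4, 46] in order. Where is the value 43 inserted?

Starting tree (level order): [15, 8, 47, 4, None, 24, None, None, None, None, 31, None, 46]
Insertion path: 15 -> 47 -> 24 -> 31 -> 46
Result: insert 43 as left child of 46
Final tree (level order): [15, 8, 47, 4, None, 24, None, None, None, None, 31, None, 46, 43]


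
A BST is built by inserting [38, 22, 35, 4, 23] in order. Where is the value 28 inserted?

Starting tree (level order): [38, 22, None, 4, 35, None, None, 23]
Insertion path: 38 -> 22 -> 35 -> 23
Result: insert 28 as right child of 23
Final tree (level order): [38, 22, None, 4, 35, None, None, 23, None, None, 28]


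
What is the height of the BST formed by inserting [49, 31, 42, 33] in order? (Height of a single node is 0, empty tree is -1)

Insertion order: [49, 31, 42, 33]
Tree (level-order array): [49, 31, None, None, 42, 33]
Compute height bottom-up (empty subtree = -1):
  height(33) = 1 + max(-1, -1) = 0
  height(42) = 1 + max(0, -1) = 1
  height(31) = 1 + max(-1, 1) = 2
  height(49) = 1 + max(2, -1) = 3
Height = 3


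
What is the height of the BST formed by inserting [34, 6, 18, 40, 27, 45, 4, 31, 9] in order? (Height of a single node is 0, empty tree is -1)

Insertion order: [34, 6, 18, 40, 27, 45, 4, 31, 9]
Tree (level-order array): [34, 6, 40, 4, 18, None, 45, None, None, 9, 27, None, None, None, None, None, 31]
Compute height bottom-up (empty subtree = -1):
  height(4) = 1 + max(-1, -1) = 0
  height(9) = 1 + max(-1, -1) = 0
  height(31) = 1 + max(-1, -1) = 0
  height(27) = 1 + max(-1, 0) = 1
  height(18) = 1 + max(0, 1) = 2
  height(6) = 1 + max(0, 2) = 3
  height(45) = 1 + max(-1, -1) = 0
  height(40) = 1 + max(-1, 0) = 1
  height(34) = 1 + max(3, 1) = 4
Height = 4


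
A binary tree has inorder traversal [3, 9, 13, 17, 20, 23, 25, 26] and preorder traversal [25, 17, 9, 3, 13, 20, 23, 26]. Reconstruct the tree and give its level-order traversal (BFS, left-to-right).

Inorder:  [3, 9, 13, 17, 20, 23, 25, 26]
Preorder: [25, 17, 9, 3, 13, 20, 23, 26]
Algorithm: preorder visits root first, so consume preorder in order;
for each root, split the current inorder slice at that value into
left-subtree inorder and right-subtree inorder, then recurse.
Recursive splits:
  root=25; inorder splits into left=[3, 9, 13, 17, 20, 23], right=[26]
  root=17; inorder splits into left=[3, 9, 13], right=[20, 23]
  root=9; inorder splits into left=[3], right=[13]
  root=3; inorder splits into left=[], right=[]
  root=13; inorder splits into left=[], right=[]
  root=20; inorder splits into left=[], right=[23]
  root=23; inorder splits into left=[], right=[]
  root=26; inorder splits into left=[], right=[]
Reconstructed level-order: [25, 17, 26, 9, 20, 3, 13, 23]


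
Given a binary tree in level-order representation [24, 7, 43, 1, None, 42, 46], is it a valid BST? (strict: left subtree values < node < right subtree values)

Level-order array: [24, 7, 43, 1, None, 42, 46]
Validate using subtree bounds (lo, hi): at each node, require lo < value < hi,
then recurse left with hi=value and right with lo=value.
Preorder trace (stopping at first violation):
  at node 24 with bounds (-inf, +inf): OK
  at node 7 with bounds (-inf, 24): OK
  at node 1 with bounds (-inf, 7): OK
  at node 43 with bounds (24, +inf): OK
  at node 42 with bounds (24, 43): OK
  at node 46 with bounds (43, +inf): OK
No violation found at any node.
Result: Valid BST


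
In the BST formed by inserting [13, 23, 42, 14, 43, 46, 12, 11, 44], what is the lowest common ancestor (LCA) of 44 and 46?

Tree insertion order: [13, 23, 42, 14, 43, 46, 12, 11, 44]
Tree (level-order array): [13, 12, 23, 11, None, 14, 42, None, None, None, None, None, 43, None, 46, 44]
In a BST, the LCA of p=44, q=46 is the first node v on the
root-to-leaf path with p <= v <= q (go left if both < v, right if both > v).
Walk from root:
  at 13: both 44 and 46 > 13, go right
  at 23: both 44 and 46 > 23, go right
  at 42: both 44 and 46 > 42, go right
  at 43: both 44 and 46 > 43, go right
  at 46: 44 <= 46 <= 46, this is the LCA
LCA = 46


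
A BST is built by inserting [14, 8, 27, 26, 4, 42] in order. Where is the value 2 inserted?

Starting tree (level order): [14, 8, 27, 4, None, 26, 42]
Insertion path: 14 -> 8 -> 4
Result: insert 2 as left child of 4
Final tree (level order): [14, 8, 27, 4, None, 26, 42, 2]


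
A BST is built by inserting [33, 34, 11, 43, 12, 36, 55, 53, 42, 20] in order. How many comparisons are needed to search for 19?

Search path for 19: 33 -> 11 -> 12 -> 20
Found: False
Comparisons: 4


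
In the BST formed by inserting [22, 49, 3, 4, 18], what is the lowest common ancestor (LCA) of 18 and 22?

Tree insertion order: [22, 49, 3, 4, 18]
Tree (level-order array): [22, 3, 49, None, 4, None, None, None, 18]
In a BST, the LCA of p=18, q=22 is the first node v on the
root-to-leaf path with p <= v <= q (go left if both < v, right if both > v).
Walk from root:
  at 22: 18 <= 22 <= 22, this is the LCA
LCA = 22


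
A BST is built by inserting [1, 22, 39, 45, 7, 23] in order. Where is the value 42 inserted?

Starting tree (level order): [1, None, 22, 7, 39, None, None, 23, 45]
Insertion path: 1 -> 22 -> 39 -> 45
Result: insert 42 as left child of 45
Final tree (level order): [1, None, 22, 7, 39, None, None, 23, 45, None, None, 42]


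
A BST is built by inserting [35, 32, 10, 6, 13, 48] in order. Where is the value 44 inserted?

Starting tree (level order): [35, 32, 48, 10, None, None, None, 6, 13]
Insertion path: 35 -> 48
Result: insert 44 as left child of 48
Final tree (level order): [35, 32, 48, 10, None, 44, None, 6, 13]


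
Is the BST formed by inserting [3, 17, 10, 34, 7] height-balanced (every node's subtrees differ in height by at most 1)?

Tree (level-order array): [3, None, 17, 10, 34, 7]
Definition: a tree is height-balanced if, at every node, |h(left) - h(right)| <= 1 (empty subtree has height -1).
Bottom-up per-node check:
  node 7: h_left=-1, h_right=-1, diff=0 [OK], height=0
  node 10: h_left=0, h_right=-1, diff=1 [OK], height=1
  node 34: h_left=-1, h_right=-1, diff=0 [OK], height=0
  node 17: h_left=1, h_right=0, diff=1 [OK], height=2
  node 3: h_left=-1, h_right=2, diff=3 [FAIL (|-1-2|=3 > 1)], height=3
Node 3 violates the condition: |-1 - 2| = 3 > 1.
Result: Not balanced


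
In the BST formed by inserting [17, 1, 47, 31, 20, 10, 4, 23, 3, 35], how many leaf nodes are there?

Tree built from: [17, 1, 47, 31, 20, 10, 4, 23, 3, 35]
Tree (level-order array): [17, 1, 47, None, 10, 31, None, 4, None, 20, 35, 3, None, None, 23]
Rule: A leaf has 0 children.
Per-node child counts:
  node 17: 2 child(ren)
  node 1: 1 child(ren)
  node 10: 1 child(ren)
  node 4: 1 child(ren)
  node 3: 0 child(ren)
  node 47: 1 child(ren)
  node 31: 2 child(ren)
  node 20: 1 child(ren)
  node 23: 0 child(ren)
  node 35: 0 child(ren)
Matching nodes: [3, 23, 35]
Count of leaf nodes: 3


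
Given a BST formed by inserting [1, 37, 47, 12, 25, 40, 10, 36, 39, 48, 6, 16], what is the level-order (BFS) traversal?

Tree insertion order: [1, 37, 47, 12, 25, 40, 10, 36, 39, 48, 6, 16]
Tree (level-order array): [1, None, 37, 12, 47, 10, 25, 40, 48, 6, None, 16, 36, 39]
BFS from the root, enqueuing left then right child of each popped node:
  queue [1] -> pop 1, enqueue [37], visited so far: [1]
  queue [37] -> pop 37, enqueue [12, 47], visited so far: [1, 37]
  queue [12, 47] -> pop 12, enqueue [10, 25], visited so far: [1, 37, 12]
  queue [47, 10, 25] -> pop 47, enqueue [40, 48], visited so far: [1, 37, 12, 47]
  queue [10, 25, 40, 48] -> pop 10, enqueue [6], visited so far: [1, 37, 12, 47, 10]
  queue [25, 40, 48, 6] -> pop 25, enqueue [16, 36], visited so far: [1, 37, 12, 47, 10, 25]
  queue [40, 48, 6, 16, 36] -> pop 40, enqueue [39], visited so far: [1, 37, 12, 47, 10, 25, 40]
  queue [48, 6, 16, 36, 39] -> pop 48, enqueue [none], visited so far: [1, 37, 12, 47, 10, 25, 40, 48]
  queue [6, 16, 36, 39] -> pop 6, enqueue [none], visited so far: [1, 37, 12, 47, 10, 25, 40, 48, 6]
  queue [16, 36, 39] -> pop 16, enqueue [none], visited so far: [1, 37, 12, 47, 10, 25, 40, 48, 6, 16]
  queue [36, 39] -> pop 36, enqueue [none], visited so far: [1, 37, 12, 47, 10, 25, 40, 48, 6, 16, 36]
  queue [39] -> pop 39, enqueue [none], visited so far: [1, 37, 12, 47, 10, 25, 40, 48, 6, 16, 36, 39]
Result: [1, 37, 12, 47, 10, 25, 40, 48, 6, 16, 36, 39]


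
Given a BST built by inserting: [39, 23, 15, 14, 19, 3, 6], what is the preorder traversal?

Tree insertion order: [39, 23, 15, 14, 19, 3, 6]
Tree (level-order array): [39, 23, None, 15, None, 14, 19, 3, None, None, None, None, 6]
Preorder traversal: [39, 23, 15, 14, 3, 6, 19]


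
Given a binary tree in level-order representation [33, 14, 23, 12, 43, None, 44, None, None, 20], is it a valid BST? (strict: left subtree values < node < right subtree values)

Level-order array: [33, 14, 23, 12, 43, None, 44, None, None, 20]
Validate using subtree bounds (lo, hi): at each node, require lo < value < hi,
then recurse left with hi=value and right with lo=value.
Preorder trace (stopping at first violation):
  at node 33 with bounds (-inf, +inf): OK
  at node 14 with bounds (-inf, 33): OK
  at node 12 with bounds (-inf, 14): OK
  at node 43 with bounds (14, 33): VIOLATION
Node 43 violates its bound: not (14 < 43 < 33).
Result: Not a valid BST


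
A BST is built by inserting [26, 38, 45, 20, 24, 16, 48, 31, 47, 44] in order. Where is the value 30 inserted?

Starting tree (level order): [26, 20, 38, 16, 24, 31, 45, None, None, None, None, None, None, 44, 48, None, None, 47]
Insertion path: 26 -> 38 -> 31
Result: insert 30 as left child of 31
Final tree (level order): [26, 20, 38, 16, 24, 31, 45, None, None, None, None, 30, None, 44, 48, None, None, None, None, 47]


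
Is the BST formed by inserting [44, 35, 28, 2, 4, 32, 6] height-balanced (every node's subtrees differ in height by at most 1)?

Tree (level-order array): [44, 35, None, 28, None, 2, 32, None, 4, None, None, None, 6]
Definition: a tree is height-balanced if, at every node, |h(left) - h(right)| <= 1 (empty subtree has height -1).
Bottom-up per-node check:
  node 6: h_left=-1, h_right=-1, diff=0 [OK], height=0
  node 4: h_left=-1, h_right=0, diff=1 [OK], height=1
  node 2: h_left=-1, h_right=1, diff=2 [FAIL (|-1-1|=2 > 1)], height=2
  node 32: h_left=-1, h_right=-1, diff=0 [OK], height=0
  node 28: h_left=2, h_right=0, diff=2 [FAIL (|2-0|=2 > 1)], height=3
  node 35: h_left=3, h_right=-1, diff=4 [FAIL (|3--1|=4 > 1)], height=4
  node 44: h_left=4, h_right=-1, diff=5 [FAIL (|4--1|=5 > 1)], height=5
Node 2 violates the condition: |-1 - 1| = 2 > 1.
Result: Not balanced


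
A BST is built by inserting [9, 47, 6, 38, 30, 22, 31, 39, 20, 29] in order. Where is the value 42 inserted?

Starting tree (level order): [9, 6, 47, None, None, 38, None, 30, 39, 22, 31, None, None, 20, 29]
Insertion path: 9 -> 47 -> 38 -> 39
Result: insert 42 as right child of 39
Final tree (level order): [9, 6, 47, None, None, 38, None, 30, 39, 22, 31, None, 42, 20, 29]


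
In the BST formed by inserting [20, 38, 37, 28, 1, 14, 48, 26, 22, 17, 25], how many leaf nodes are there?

Tree built from: [20, 38, 37, 28, 1, 14, 48, 26, 22, 17, 25]
Tree (level-order array): [20, 1, 38, None, 14, 37, 48, None, 17, 28, None, None, None, None, None, 26, None, 22, None, None, 25]
Rule: A leaf has 0 children.
Per-node child counts:
  node 20: 2 child(ren)
  node 1: 1 child(ren)
  node 14: 1 child(ren)
  node 17: 0 child(ren)
  node 38: 2 child(ren)
  node 37: 1 child(ren)
  node 28: 1 child(ren)
  node 26: 1 child(ren)
  node 22: 1 child(ren)
  node 25: 0 child(ren)
  node 48: 0 child(ren)
Matching nodes: [17, 25, 48]
Count of leaf nodes: 3


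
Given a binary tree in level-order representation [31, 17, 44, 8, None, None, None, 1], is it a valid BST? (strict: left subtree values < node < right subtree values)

Level-order array: [31, 17, 44, 8, None, None, None, 1]
Validate using subtree bounds (lo, hi): at each node, require lo < value < hi,
then recurse left with hi=value and right with lo=value.
Preorder trace (stopping at first violation):
  at node 31 with bounds (-inf, +inf): OK
  at node 17 with bounds (-inf, 31): OK
  at node 8 with bounds (-inf, 17): OK
  at node 1 with bounds (-inf, 8): OK
  at node 44 with bounds (31, +inf): OK
No violation found at any node.
Result: Valid BST


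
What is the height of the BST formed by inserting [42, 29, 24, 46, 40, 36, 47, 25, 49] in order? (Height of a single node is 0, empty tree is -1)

Insertion order: [42, 29, 24, 46, 40, 36, 47, 25, 49]
Tree (level-order array): [42, 29, 46, 24, 40, None, 47, None, 25, 36, None, None, 49]
Compute height bottom-up (empty subtree = -1):
  height(25) = 1 + max(-1, -1) = 0
  height(24) = 1 + max(-1, 0) = 1
  height(36) = 1 + max(-1, -1) = 0
  height(40) = 1 + max(0, -1) = 1
  height(29) = 1 + max(1, 1) = 2
  height(49) = 1 + max(-1, -1) = 0
  height(47) = 1 + max(-1, 0) = 1
  height(46) = 1 + max(-1, 1) = 2
  height(42) = 1 + max(2, 2) = 3
Height = 3


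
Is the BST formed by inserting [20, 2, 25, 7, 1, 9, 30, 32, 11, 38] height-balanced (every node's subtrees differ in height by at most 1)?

Tree (level-order array): [20, 2, 25, 1, 7, None, 30, None, None, None, 9, None, 32, None, 11, None, 38]
Definition: a tree is height-balanced if, at every node, |h(left) - h(right)| <= 1 (empty subtree has height -1).
Bottom-up per-node check:
  node 1: h_left=-1, h_right=-1, diff=0 [OK], height=0
  node 11: h_left=-1, h_right=-1, diff=0 [OK], height=0
  node 9: h_left=-1, h_right=0, diff=1 [OK], height=1
  node 7: h_left=-1, h_right=1, diff=2 [FAIL (|-1-1|=2 > 1)], height=2
  node 2: h_left=0, h_right=2, diff=2 [FAIL (|0-2|=2 > 1)], height=3
  node 38: h_left=-1, h_right=-1, diff=0 [OK], height=0
  node 32: h_left=-1, h_right=0, diff=1 [OK], height=1
  node 30: h_left=-1, h_right=1, diff=2 [FAIL (|-1-1|=2 > 1)], height=2
  node 25: h_left=-1, h_right=2, diff=3 [FAIL (|-1-2|=3 > 1)], height=3
  node 20: h_left=3, h_right=3, diff=0 [OK], height=4
Node 7 violates the condition: |-1 - 1| = 2 > 1.
Result: Not balanced


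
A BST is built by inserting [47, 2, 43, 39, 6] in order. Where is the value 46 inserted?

Starting tree (level order): [47, 2, None, None, 43, 39, None, 6]
Insertion path: 47 -> 2 -> 43
Result: insert 46 as right child of 43
Final tree (level order): [47, 2, None, None, 43, 39, 46, 6]


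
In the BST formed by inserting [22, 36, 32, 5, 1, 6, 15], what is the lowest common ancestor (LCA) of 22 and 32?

Tree insertion order: [22, 36, 32, 5, 1, 6, 15]
Tree (level-order array): [22, 5, 36, 1, 6, 32, None, None, None, None, 15]
In a BST, the LCA of p=22, q=32 is the first node v on the
root-to-leaf path with p <= v <= q (go left if both < v, right if both > v).
Walk from root:
  at 22: 22 <= 22 <= 32, this is the LCA
LCA = 22


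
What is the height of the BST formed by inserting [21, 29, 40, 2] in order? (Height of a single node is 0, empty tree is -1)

Insertion order: [21, 29, 40, 2]
Tree (level-order array): [21, 2, 29, None, None, None, 40]
Compute height bottom-up (empty subtree = -1):
  height(2) = 1 + max(-1, -1) = 0
  height(40) = 1 + max(-1, -1) = 0
  height(29) = 1 + max(-1, 0) = 1
  height(21) = 1 + max(0, 1) = 2
Height = 2


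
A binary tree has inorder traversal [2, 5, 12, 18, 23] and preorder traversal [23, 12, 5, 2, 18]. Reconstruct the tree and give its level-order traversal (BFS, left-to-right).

Inorder:  [2, 5, 12, 18, 23]
Preorder: [23, 12, 5, 2, 18]
Algorithm: preorder visits root first, so consume preorder in order;
for each root, split the current inorder slice at that value into
left-subtree inorder and right-subtree inorder, then recurse.
Recursive splits:
  root=23; inorder splits into left=[2, 5, 12, 18], right=[]
  root=12; inorder splits into left=[2, 5], right=[18]
  root=5; inorder splits into left=[2], right=[]
  root=2; inorder splits into left=[], right=[]
  root=18; inorder splits into left=[], right=[]
Reconstructed level-order: [23, 12, 5, 18, 2]


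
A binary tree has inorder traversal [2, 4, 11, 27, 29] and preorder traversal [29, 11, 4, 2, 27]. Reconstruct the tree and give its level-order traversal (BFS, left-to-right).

Inorder:  [2, 4, 11, 27, 29]
Preorder: [29, 11, 4, 2, 27]
Algorithm: preorder visits root first, so consume preorder in order;
for each root, split the current inorder slice at that value into
left-subtree inorder and right-subtree inorder, then recurse.
Recursive splits:
  root=29; inorder splits into left=[2, 4, 11, 27], right=[]
  root=11; inorder splits into left=[2, 4], right=[27]
  root=4; inorder splits into left=[2], right=[]
  root=2; inorder splits into left=[], right=[]
  root=27; inorder splits into left=[], right=[]
Reconstructed level-order: [29, 11, 4, 27, 2]


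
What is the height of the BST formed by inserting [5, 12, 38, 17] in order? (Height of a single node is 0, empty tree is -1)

Insertion order: [5, 12, 38, 17]
Tree (level-order array): [5, None, 12, None, 38, 17]
Compute height bottom-up (empty subtree = -1):
  height(17) = 1 + max(-1, -1) = 0
  height(38) = 1 + max(0, -1) = 1
  height(12) = 1 + max(-1, 1) = 2
  height(5) = 1 + max(-1, 2) = 3
Height = 3


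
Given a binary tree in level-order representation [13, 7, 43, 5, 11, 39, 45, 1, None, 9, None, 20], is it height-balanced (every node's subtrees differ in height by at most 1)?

Tree (level-order array): [13, 7, 43, 5, 11, 39, 45, 1, None, 9, None, 20]
Definition: a tree is height-balanced if, at every node, |h(left) - h(right)| <= 1 (empty subtree has height -1).
Bottom-up per-node check:
  node 1: h_left=-1, h_right=-1, diff=0 [OK], height=0
  node 5: h_left=0, h_right=-1, diff=1 [OK], height=1
  node 9: h_left=-1, h_right=-1, diff=0 [OK], height=0
  node 11: h_left=0, h_right=-1, diff=1 [OK], height=1
  node 7: h_left=1, h_right=1, diff=0 [OK], height=2
  node 20: h_left=-1, h_right=-1, diff=0 [OK], height=0
  node 39: h_left=0, h_right=-1, diff=1 [OK], height=1
  node 45: h_left=-1, h_right=-1, diff=0 [OK], height=0
  node 43: h_left=1, h_right=0, diff=1 [OK], height=2
  node 13: h_left=2, h_right=2, diff=0 [OK], height=3
All nodes satisfy the balance condition.
Result: Balanced


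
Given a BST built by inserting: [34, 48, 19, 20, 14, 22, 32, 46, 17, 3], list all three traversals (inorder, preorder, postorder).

Tree insertion order: [34, 48, 19, 20, 14, 22, 32, 46, 17, 3]
Tree (level-order array): [34, 19, 48, 14, 20, 46, None, 3, 17, None, 22, None, None, None, None, None, None, None, 32]
Inorder (L, root, R): [3, 14, 17, 19, 20, 22, 32, 34, 46, 48]
Preorder (root, L, R): [34, 19, 14, 3, 17, 20, 22, 32, 48, 46]
Postorder (L, R, root): [3, 17, 14, 32, 22, 20, 19, 46, 48, 34]


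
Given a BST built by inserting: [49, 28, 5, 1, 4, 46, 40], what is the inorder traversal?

Tree insertion order: [49, 28, 5, 1, 4, 46, 40]
Tree (level-order array): [49, 28, None, 5, 46, 1, None, 40, None, None, 4]
Inorder traversal: [1, 4, 5, 28, 40, 46, 49]


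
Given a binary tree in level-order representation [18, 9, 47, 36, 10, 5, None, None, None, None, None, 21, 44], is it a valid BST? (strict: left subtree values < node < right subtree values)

Level-order array: [18, 9, 47, 36, 10, 5, None, None, None, None, None, 21, 44]
Validate using subtree bounds (lo, hi): at each node, require lo < value < hi,
then recurse left with hi=value and right with lo=value.
Preorder trace (stopping at first violation):
  at node 18 with bounds (-inf, +inf): OK
  at node 9 with bounds (-inf, 18): OK
  at node 36 with bounds (-inf, 9): VIOLATION
Node 36 violates its bound: not (-inf < 36 < 9).
Result: Not a valid BST


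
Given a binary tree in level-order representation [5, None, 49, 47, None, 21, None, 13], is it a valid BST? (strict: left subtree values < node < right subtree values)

Level-order array: [5, None, 49, 47, None, 21, None, 13]
Validate using subtree bounds (lo, hi): at each node, require lo < value < hi,
then recurse left with hi=value and right with lo=value.
Preorder trace (stopping at first violation):
  at node 5 with bounds (-inf, +inf): OK
  at node 49 with bounds (5, +inf): OK
  at node 47 with bounds (5, 49): OK
  at node 21 with bounds (5, 47): OK
  at node 13 with bounds (5, 21): OK
No violation found at any node.
Result: Valid BST


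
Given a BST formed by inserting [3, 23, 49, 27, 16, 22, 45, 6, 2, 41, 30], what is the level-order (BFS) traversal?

Tree insertion order: [3, 23, 49, 27, 16, 22, 45, 6, 2, 41, 30]
Tree (level-order array): [3, 2, 23, None, None, 16, 49, 6, 22, 27, None, None, None, None, None, None, 45, 41, None, 30]
BFS from the root, enqueuing left then right child of each popped node:
  queue [3] -> pop 3, enqueue [2, 23], visited so far: [3]
  queue [2, 23] -> pop 2, enqueue [none], visited so far: [3, 2]
  queue [23] -> pop 23, enqueue [16, 49], visited so far: [3, 2, 23]
  queue [16, 49] -> pop 16, enqueue [6, 22], visited so far: [3, 2, 23, 16]
  queue [49, 6, 22] -> pop 49, enqueue [27], visited so far: [3, 2, 23, 16, 49]
  queue [6, 22, 27] -> pop 6, enqueue [none], visited so far: [3, 2, 23, 16, 49, 6]
  queue [22, 27] -> pop 22, enqueue [none], visited so far: [3, 2, 23, 16, 49, 6, 22]
  queue [27] -> pop 27, enqueue [45], visited so far: [3, 2, 23, 16, 49, 6, 22, 27]
  queue [45] -> pop 45, enqueue [41], visited so far: [3, 2, 23, 16, 49, 6, 22, 27, 45]
  queue [41] -> pop 41, enqueue [30], visited so far: [3, 2, 23, 16, 49, 6, 22, 27, 45, 41]
  queue [30] -> pop 30, enqueue [none], visited so far: [3, 2, 23, 16, 49, 6, 22, 27, 45, 41, 30]
Result: [3, 2, 23, 16, 49, 6, 22, 27, 45, 41, 30]


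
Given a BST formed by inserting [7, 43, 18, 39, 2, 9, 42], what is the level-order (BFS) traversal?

Tree insertion order: [7, 43, 18, 39, 2, 9, 42]
Tree (level-order array): [7, 2, 43, None, None, 18, None, 9, 39, None, None, None, 42]
BFS from the root, enqueuing left then right child of each popped node:
  queue [7] -> pop 7, enqueue [2, 43], visited so far: [7]
  queue [2, 43] -> pop 2, enqueue [none], visited so far: [7, 2]
  queue [43] -> pop 43, enqueue [18], visited so far: [7, 2, 43]
  queue [18] -> pop 18, enqueue [9, 39], visited so far: [7, 2, 43, 18]
  queue [9, 39] -> pop 9, enqueue [none], visited so far: [7, 2, 43, 18, 9]
  queue [39] -> pop 39, enqueue [42], visited so far: [7, 2, 43, 18, 9, 39]
  queue [42] -> pop 42, enqueue [none], visited so far: [7, 2, 43, 18, 9, 39, 42]
Result: [7, 2, 43, 18, 9, 39, 42]


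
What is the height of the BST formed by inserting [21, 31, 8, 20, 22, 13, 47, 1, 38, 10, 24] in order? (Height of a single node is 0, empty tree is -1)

Insertion order: [21, 31, 8, 20, 22, 13, 47, 1, 38, 10, 24]
Tree (level-order array): [21, 8, 31, 1, 20, 22, 47, None, None, 13, None, None, 24, 38, None, 10]
Compute height bottom-up (empty subtree = -1):
  height(1) = 1 + max(-1, -1) = 0
  height(10) = 1 + max(-1, -1) = 0
  height(13) = 1 + max(0, -1) = 1
  height(20) = 1 + max(1, -1) = 2
  height(8) = 1 + max(0, 2) = 3
  height(24) = 1 + max(-1, -1) = 0
  height(22) = 1 + max(-1, 0) = 1
  height(38) = 1 + max(-1, -1) = 0
  height(47) = 1 + max(0, -1) = 1
  height(31) = 1 + max(1, 1) = 2
  height(21) = 1 + max(3, 2) = 4
Height = 4


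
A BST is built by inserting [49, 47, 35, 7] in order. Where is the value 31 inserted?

Starting tree (level order): [49, 47, None, 35, None, 7]
Insertion path: 49 -> 47 -> 35 -> 7
Result: insert 31 as right child of 7
Final tree (level order): [49, 47, None, 35, None, 7, None, None, 31]


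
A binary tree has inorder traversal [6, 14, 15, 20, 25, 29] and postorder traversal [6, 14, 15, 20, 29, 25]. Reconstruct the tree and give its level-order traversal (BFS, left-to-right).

Inorder:   [6, 14, 15, 20, 25, 29]
Postorder: [6, 14, 15, 20, 29, 25]
Algorithm: postorder visits root last, so walk postorder right-to-left;
each value is the root of the current inorder slice — split it at that
value, recurse on the right subtree first, then the left.
Recursive splits:
  root=25; inorder splits into left=[6, 14, 15, 20], right=[29]
  root=29; inorder splits into left=[], right=[]
  root=20; inorder splits into left=[6, 14, 15], right=[]
  root=15; inorder splits into left=[6, 14], right=[]
  root=14; inorder splits into left=[6], right=[]
  root=6; inorder splits into left=[], right=[]
Reconstructed level-order: [25, 20, 29, 15, 14, 6]


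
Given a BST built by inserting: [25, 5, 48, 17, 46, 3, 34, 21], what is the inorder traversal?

Tree insertion order: [25, 5, 48, 17, 46, 3, 34, 21]
Tree (level-order array): [25, 5, 48, 3, 17, 46, None, None, None, None, 21, 34]
Inorder traversal: [3, 5, 17, 21, 25, 34, 46, 48]


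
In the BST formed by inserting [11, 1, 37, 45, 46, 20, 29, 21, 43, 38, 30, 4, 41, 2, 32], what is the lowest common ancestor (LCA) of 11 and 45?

Tree insertion order: [11, 1, 37, 45, 46, 20, 29, 21, 43, 38, 30, 4, 41, 2, 32]
Tree (level-order array): [11, 1, 37, None, 4, 20, 45, 2, None, None, 29, 43, 46, None, None, 21, 30, 38, None, None, None, None, None, None, 32, None, 41]
In a BST, the LCA of p=11, q=45 is the first node v on the
root-to-leaf path with p <= v <= q (go left if both < v, right if both > v).
Walk from root:
  at 11: 11 <= 11 <= 45, this is the LCA
LCA = 11


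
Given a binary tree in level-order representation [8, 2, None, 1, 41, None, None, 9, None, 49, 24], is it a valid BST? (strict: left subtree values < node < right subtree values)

Level-order array: [8, 2, None, 1, 41, None, None, 9, None, 49, 24]
Validate using subtree bounds (lo, hi): at each node, require lo < value < hi,
then recurse left with hi=value and right with lo=value.
Preorder trace (stopping at first violation):
  at node 8 with bounds (-inf, +inf): OK
  at node 2 with bounds (-inf, 8): OK
  at node 1 with bounds (-inf, 2): OK
  at node 41 with bounds (2, 8): VIOLATION
Node 41 violates its bound: not (2 < 41 < 8).
Result: Not a valid BST


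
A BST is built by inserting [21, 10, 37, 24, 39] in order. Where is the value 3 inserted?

Starting tree (level order): [21, 10, 37, None, None, 24, 39]
Insertion path: 21 -> 10
Result: insert 3 as left child of 10
Final tree (level order): [21, 10, 37, 3, None, 24, 39]


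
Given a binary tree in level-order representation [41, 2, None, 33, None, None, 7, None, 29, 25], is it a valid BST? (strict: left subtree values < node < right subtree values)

Level-order array: [41, 2, None, 33, None, None, 7, None, 29, 25]
Validate using subtree bounds (lo, hi): at each node, require lo < value < hi,
then recurse left with hi=value and right with lo=value.
Preorder trace (stopping at first violation):
  at node 41 with bounds (-inf, +inf): OK
  at node 2 with bounds (-inf, 41): OK
  at node 33 with bounds (-inf, 2): VIOLATION
Node 33 violates its bound: not (-inf < 33 < 2).
Result: Not a valid BST


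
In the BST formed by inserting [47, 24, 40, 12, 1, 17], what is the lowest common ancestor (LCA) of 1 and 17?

Tree insertion order: [47, 24, 40, 12, 1, 17]
Tree (level-order array): [47, 24, None, 12, 40, 1, 17]
In a BST, the LCA of p=1, q=17 is the first node v on the
root-to-leaf path with p <= v <= q (go left if both < v, right if both > v).
Walk from root:
  at 47: both 1 and 17 < 47, go left
  at 24: both 1 and 17 < 24, go left
  at 12: 1 <= 12 <= 17, this is the LCA
LCA = 12


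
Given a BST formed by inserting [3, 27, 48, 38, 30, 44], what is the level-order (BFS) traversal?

Tree insertion order: [3, 27, 48, 38, 30, 44]
Tree (level-order array): [3, None, 27, None, 48, 38, None, 30, 44]
BFS from the root, enqueuing left then right child of each popped node:
  queue [3] -> pop 3, enqueue [27], visited so far: [3]
  queue [27] -> pop 27, enqueue [48], visited so far: [3, 27]
  queue [48] -> pop 48, enqueue [38], visited so far: [3, 27, 48]
  queue [38] -> pop 38, enqueue [30, 44], visited so far: [3, 27, 48, 38]
  queue [30, 44] -> pop 30, enqueue [none], visited so far: [3, 27, 48, 38, 30]
  queue [44] -> pop 44, enqueue [none], visited so far: [3, 27, 48, 38, 30, 44]
Result: [3, 27, 48, 38, 30, 44]


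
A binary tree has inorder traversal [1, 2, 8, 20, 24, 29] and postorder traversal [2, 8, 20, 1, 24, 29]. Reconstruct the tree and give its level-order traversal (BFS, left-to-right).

Inorder:   [1, 2, 8, 20, 24, 29]
Postorder: [2, 8, 20, 1, 24, 29]
Algorithm: postorder visits root last, so walk postorder right-to-left;
each value is the root of the current inorder slice — split it at that
value, recurse on the right subtree first, then the left.
Recursive splits:
  root=29; inorder splits into left=[1, 2, 8, 20, 24], right=[]
  root=24; inorder splits into left=[1, 2, 8, 20], right=[]
  root=1; inorder splits into left=[], right=[2, 8, 20]
  root=20; inorder splits into left=[2, 8], right=[]
  root=8; inorder splits into left=[2], right=[]
  root=2; inorder splits into left=[], right=[]
Reconstructed level-order: [29, 24, 1, 20, 8, 2]


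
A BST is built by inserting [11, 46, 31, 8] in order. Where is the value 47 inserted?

Starting tree (level order): [11, 8, 46, None, None, 31]
Insertion path: 11 -> 46
Result: insert 47 as right child of 46
Final tree (level order): [11, 8, 46, None, None, 31, 47]


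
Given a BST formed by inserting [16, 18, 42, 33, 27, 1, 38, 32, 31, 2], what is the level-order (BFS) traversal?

Tree insertion order: [16, 18, 42, 33, 27, 1, 38, 32, 31, 2]
Tree (level-order array): [16, 1, 18, None, 2, None, 42, None, None, 33, None, 27, 38, None, 32, None, None, 31]
BFS from the root, enqueuing left then right child of each popped node:
  queue [16] -> pop 16, enqueue [1, 18], visited so far: [16]
  queue [1, 18] -> pop 1, enqueue [2], visited so far: [16, 1]
  queue [18, 2] -> pop 18, enqueue [42], visited so far: [16, 1, 18]
  queue [2, 42] -> pop 2, enqueue [none], visited so far: [16, 1, 18, 2]
  queue [42] -> pop 42, enqueue [33], visited so far: [16, 1, 18, 2, 42]
  queue [33] -> pop 33, enqueue [27, 38], visited so far: [16, 1, 18, 2, 42, 33]
  queue [27, 38] -> pop 27, enqueue [32], visited so far: [16, 1, 18, 2, 42, 33, 27]
  queue [38, 32] -> pop 38, enqueue [none], visited so far: [16, 1, 18, 2, 42, 33, 27, 38]
  queue [32] -> pop 32, enqueue [31], visited so far: [16, 1, 18, 2, 42, 33, 27, 38, 32]
  queue [31] -> pop 31, enqueue [none], visited so far: [16, 1, 18, 2, 42, 33, 27, 38, 32, 31]
Result: [16, 1, 18, 2, 42, 33, 27, 38, 32, 31]


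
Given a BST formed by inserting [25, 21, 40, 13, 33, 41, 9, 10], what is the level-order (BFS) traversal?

Tree insertion order: [25, 21, 40, 13, 33, 41, 9, 10]
Tree (level-order array): [25, 21, 40, 13, None, 33, 41, 9, None, None, None, None, None, None, 10]
BFS from the root, enqueuing left then right child of each popped node:
  queue [25] -> pop 25, enqueue [21, 40], visited so far: [25]
  queue [21, 40] -> pop 21, enqueue [13], visited so far: [25, 21]
  queue [40, 13] -> pop 40, enqueue [33, 41], visited so far: [25, 21, 40]
  queue [13, 33, 41] -> pop 13, enqueue [9], visited so far: [25, 21, 40, 13]
  queue [33, 41, 9] -> pop 33, enqueue [none], visited so far: [25, 21, 40, 13, 33]
  queue [41, 9] -> pop 41, enqueue [none], visited so far: [25, 21, 40, 13, 33, 41]
  queue [9] -> pop 9, enqueue [10], visited so far: [25, 21, 40, 13, 33, 41, 9]
  queue [10] -> pop 10, enqueue [none], visited so far: [25, 21, 40, 13, 33, 41, 9, 10]
Result: [25, 21, 40, 13, 33, 41, 9, 10]


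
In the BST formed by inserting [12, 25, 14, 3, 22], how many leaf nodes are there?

Tree built from: [12, 25, 14, 3, 22]
Tree (level-order array): [12, 3, 25, None, None, 14, None, None, 22]
Rule: A leaf has 0 children.
Per-node child counts:
  node 12: 2 child(ren)
  node 3: 0 child(ren)
  node 25: 1 child(ren)
  node 14: 1 child(ren)
  node 22: 0 child(ren)
Matching nodes: [3, 22]
Count of leaf nodes: 2


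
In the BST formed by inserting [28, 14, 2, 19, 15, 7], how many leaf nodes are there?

Tree built from: [28, 14, 2, 19, 15, 7]
Tree (level-order array): [28, 14, None, 2, 19, None, 7, 15]
Rule: A leaf has 0 children.
Per-node child counts:
  node 28: 1 child(ren)
  node 14: 2 child(ren)
  node 2: 1 child(ren)
  node 7: 0 child(ren)
  node 19: 1 child(ren)
  node 15: 0 child(ren)
Matching nodes: [7, 15]
Count of leaf nodes: 2


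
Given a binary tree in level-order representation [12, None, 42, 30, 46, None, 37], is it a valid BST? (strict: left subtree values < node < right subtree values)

Level-order array: [12, None, 42, 30, 46, None, 37]
Validate using subtree bounds (lo, hi): at each node, require lo < value < hi,
then recurse left with hi=value and right with lo=value.
Preorder trace (stopping at first violation):
  at node 12 with bounds (-inf, +inf): OK
  at node 42 with bounds (12, +inf): OK
  at node 30 with bounds (12, 42): OK
  at node 37 with bounds (30, 42): OK
  at node 46 with bounds (42, +inf): OK
No violation found at any node.
Result: Valid BST
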